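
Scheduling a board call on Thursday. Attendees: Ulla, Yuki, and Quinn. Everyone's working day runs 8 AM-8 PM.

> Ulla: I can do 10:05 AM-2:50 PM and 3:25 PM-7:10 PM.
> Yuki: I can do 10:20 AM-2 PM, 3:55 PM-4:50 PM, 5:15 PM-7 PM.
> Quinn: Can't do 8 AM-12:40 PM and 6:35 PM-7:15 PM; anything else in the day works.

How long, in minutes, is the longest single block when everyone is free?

Ulla free: 10:05-14:50, 15:25-19:10.
Yuki free: 10:20-14:00, 15:55-16:50, 17:15-19:00.
Quinn free: 12:40-18:35, 19:15-20:00 (invert busy blocks within the working day).
Ulla ∩ Yuki: 10:20-14:00, 15:55-16:50, 17:15-19:00.
Ulla ∩ Yuki ∩ Quinn: 12:40-14:00, 15:55-16:50, 17:15-18:35.
Those are the intersection windows.
The longest is 12:40-14:00 at 80 minutes.

80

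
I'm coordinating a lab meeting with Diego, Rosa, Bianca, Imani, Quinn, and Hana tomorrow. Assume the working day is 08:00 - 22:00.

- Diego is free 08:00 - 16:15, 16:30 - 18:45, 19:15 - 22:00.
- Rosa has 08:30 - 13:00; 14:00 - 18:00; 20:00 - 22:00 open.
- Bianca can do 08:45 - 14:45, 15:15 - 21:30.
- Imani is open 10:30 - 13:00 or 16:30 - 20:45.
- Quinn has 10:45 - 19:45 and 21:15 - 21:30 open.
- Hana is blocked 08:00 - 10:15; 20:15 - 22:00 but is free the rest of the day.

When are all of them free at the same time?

Diego free: 08:00-16:15, 16:30-18:45, 19:15-22:00.
Rosa free: 08:30-13:00, 14:00-18:00, 20:00-22:00.
Bianca free: 08:45-14:45, 15:15-21:30.
Imani free: 10:30-13:00, 16:30-20:45.
Quinn free: 10:45-19:45, 21:15-21:30.
Hana free: 10:15-20:15 (invert busy blocks within the working day).
Diego ∩ Rosa: 08:30-13:00, 14:00-16:15, 16:30-18:00, 20:00-22:00.
Diego ∩ Rosa ∩ Bianca: 08:45-13:00, 14:00-14:45, 15:15-16:15, 16:30-18:00, 20:00-21:30.
Diego ∩ Rosa ∩ Bianca ∩ Imani: 10:30-13:00, 16:30-18:00, 20:00-20:45.
Diego ∩ Rosa ∩ Bianca ∩ Imani ∩ Quinn: 10:45-13:00, 16:30-18:00.
Diego ∩ Rosa ∩ Bianca ∩ Imani ∩ Quinn ∩ Hana: 10:45-13:00, 16:30-18:00.
Those are the intersection windows.

10:45-13:00, 16:30-18:00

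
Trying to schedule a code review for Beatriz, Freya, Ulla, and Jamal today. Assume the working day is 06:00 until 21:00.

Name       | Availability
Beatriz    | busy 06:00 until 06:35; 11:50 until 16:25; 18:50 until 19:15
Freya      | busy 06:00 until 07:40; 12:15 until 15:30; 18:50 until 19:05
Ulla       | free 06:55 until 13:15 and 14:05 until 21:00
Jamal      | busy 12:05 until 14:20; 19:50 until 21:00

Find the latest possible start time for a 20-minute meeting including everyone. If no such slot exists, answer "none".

Beatriz free: 06:35-11:50, 16:25-18:50, 19:15-21:00 (invert busy blocks within the working day).
Freya free: 07:40-12:15, 15:30-18:50, 19:05-21:00 (invert busy blocks within the working day).
Ulla free: 06:55-13:15, 14:05-21:00.
Jamal free: 06:00-12:05, 14:20-19:50 (invert busy blocks within the working day).
Beatriz ∩ Freya: 07:40-11:50, 16:25-18:50, 19:15-21:00.
Beatriz ∩ Freya ∩ Ulla: 07:40-11:50, 16:25-18:50, 19:15-21:00.
Beatriz ∩ Freya ∩ Ulla ∩ Jamal: 07:40-11:50, 16:25-18:50, 19:15-19:50.
The last common window of at least 20 minutes is 19:15-19:50; a 20-minute meeting can start as late as 19:30 and still end by 19:50.

19:30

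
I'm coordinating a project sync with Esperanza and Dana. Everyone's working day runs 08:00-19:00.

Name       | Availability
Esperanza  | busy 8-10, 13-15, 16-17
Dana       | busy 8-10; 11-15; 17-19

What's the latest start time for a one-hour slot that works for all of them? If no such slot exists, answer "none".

15:00

Esperanza free: 10:00-13:00, 15:00-16:00, 17:00-19:00 (invert busy blocks within the working day).
Dana free: 10:00-11:00, 15:00-17:00 (invert busy blocks within the working day).
Esperanza ∩ Dana: 10:00-11:00, 15:00-16:00.
So the common availability across everyone is 10:00-11:00, 15:00-16:00.
The last common window of at least 60 minutes is 15:00-16:00; a 60-minute meeting can start as late as 15:00 and still end by 16:00.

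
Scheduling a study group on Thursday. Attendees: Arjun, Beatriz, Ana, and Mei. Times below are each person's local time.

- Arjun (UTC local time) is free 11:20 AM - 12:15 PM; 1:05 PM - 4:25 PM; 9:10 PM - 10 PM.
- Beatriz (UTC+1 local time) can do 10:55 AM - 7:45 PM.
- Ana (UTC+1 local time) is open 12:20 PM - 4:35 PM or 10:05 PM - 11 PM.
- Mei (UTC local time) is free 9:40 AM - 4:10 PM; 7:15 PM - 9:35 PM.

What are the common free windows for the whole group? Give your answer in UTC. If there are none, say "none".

11:20-12:15, 13:05-15:35

Arjun in UTC: 11:20-12:15, 13:05-16:25, 21:10-22:00.
Beatriz in UTC: 09:55-18:45 (subtract 1h to convert from UTC+1).
Ana in UTC: 11:20-15:35, 21:05-22:00 (subtract 1h to convert from UTC+1).
Mei in UTC: 09:40-16:10, 19:15-21:35.
Arjun ∩ Beatriz: 11:20-12:15, 13:05-16:25.
Arjun ∩ Beatriz ∩ Ana: 11:20-12:15, 13:05-15:35.
Arjun ∩ Beatriz ∩ Ana ∩ Mei: 11:20-12:15, 13:05-15:35.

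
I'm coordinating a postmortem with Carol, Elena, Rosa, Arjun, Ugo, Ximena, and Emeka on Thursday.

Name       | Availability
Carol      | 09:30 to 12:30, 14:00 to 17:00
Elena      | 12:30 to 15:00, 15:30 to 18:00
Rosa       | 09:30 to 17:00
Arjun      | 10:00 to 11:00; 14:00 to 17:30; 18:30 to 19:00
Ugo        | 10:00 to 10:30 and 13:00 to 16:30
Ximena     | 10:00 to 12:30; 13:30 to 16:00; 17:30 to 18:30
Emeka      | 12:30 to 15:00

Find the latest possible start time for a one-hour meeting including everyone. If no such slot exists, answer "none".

Carol ∩ Elena: 14:00-15:00, 15:30-17:00.
Carol ∩ Elena ∩ Rosa: 14:00-15:00, 15:30-17:00.
Carol ∩ Elena ∩ Rosa ∩ Arjun: 14:00-15:00, 15:30-17:00.
Carol ∩ Elena ∩ Rosa ∩ Arjun ∩ Ugo: 14:00-15:00, 15:30-16:30.
Carol ∩ Elena ∩ Rosa ∩ Arjun ∩ Ugo ∩ Ximena: 14:00-15:00, 15:30-16:00.
Carol ∩ Elena ∩ Rosa ∩ Arjun ∩ Ugo ∩ Ximena ∩ Emeka: 14:00-15:00.
So the common availability across everyone is 14:00-15:00.
The last common window of at least 60 minutes is 14:00-15:00; a 60-minute meeting can start as late as 14:00 and still end by 15:00.

14:00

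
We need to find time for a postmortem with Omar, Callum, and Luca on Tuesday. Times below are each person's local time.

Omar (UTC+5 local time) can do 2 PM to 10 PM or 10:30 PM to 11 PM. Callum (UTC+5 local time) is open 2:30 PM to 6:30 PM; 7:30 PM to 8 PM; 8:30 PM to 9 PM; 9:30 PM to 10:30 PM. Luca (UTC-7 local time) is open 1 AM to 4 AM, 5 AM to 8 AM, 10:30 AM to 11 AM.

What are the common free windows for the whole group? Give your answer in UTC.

Omar in UTC: 09:00-17:00, 17:30-18:00 (subtract 5h to convert from UTC+5).
Callum in UTC: 09:30-13:30, 14:30-15:00, 15:30-16:00, 16:30-17:30 (subtract 5h to convert from UTC+5).
Luca in UTC: 08:00-11:00, 12:00-15:00, 17:30-18:00 (add 7h to convert from UTC-7).
Omar ∩ Callum: 09:30-13:30, 14:30-15:00, 15:30-16:00, 16:30-17:00.
Omar ∩ Callum ∩ Luca: 09:30-11:00, 12:00-13:30, 14:30-15:00.
So the common availability across everyone is 09:30-11:00, 12:00-13:30, 14:30-15:00.

09:30-11:00, 12:00-13:30, 14:30-15:00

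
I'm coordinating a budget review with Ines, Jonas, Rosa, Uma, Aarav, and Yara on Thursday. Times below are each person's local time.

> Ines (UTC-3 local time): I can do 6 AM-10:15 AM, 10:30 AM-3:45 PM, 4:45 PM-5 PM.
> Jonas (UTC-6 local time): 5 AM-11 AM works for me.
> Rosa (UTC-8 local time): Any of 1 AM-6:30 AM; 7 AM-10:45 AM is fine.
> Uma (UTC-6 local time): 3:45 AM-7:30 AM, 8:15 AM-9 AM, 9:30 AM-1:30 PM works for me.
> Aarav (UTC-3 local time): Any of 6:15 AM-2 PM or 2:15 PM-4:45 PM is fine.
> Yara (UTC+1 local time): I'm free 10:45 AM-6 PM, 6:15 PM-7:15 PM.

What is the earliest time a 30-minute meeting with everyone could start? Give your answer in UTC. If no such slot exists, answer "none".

11:00

Ines in UTC: 09:00-13:15, 13:30-18:45, 19:45-20:00 (add 3h to convert from UTC-3).
Jonas in UTC: 11:00-17:00 (add 6h to convert from UTC-6).
Rosa in UTC: 09:00-14:30, 15:00-18:45 (add 8h to convert from UTC-8).
Uma in UTC: 09:45-13:30, 14:15-15:00, 15:30-19:30 (add 6h to convert from UTC-6).
Aarav in UTC: 09:15-17:00, 17:15-19:45 (add 3h to convert from UTC-3).
Yara in UTC: 09:45-17:00, 17:15-18:15 (subtract 1h to convert from UTC+1).
Ines ∩ Jonas: 11:00-13:15, 13:30-17:00.
Ines ∩ Jonas ∩ Rosa: 11:00-13:15, 13:30-14:30, 15:00-17:00.
Ines ∩ Jonas ∩ Rosa ∩ Uma: 11:00-13:15, 14:15-14:30, 15:30-17:00.
Ines ∩ Jonas ∩ Rosa ∩ Uma ∩ Aarav: 11:00-13:15, 14:15-14:30, 15:30-17:00.
Ines ∩ Jonas ∩ Rosa ∩ Uma ∩ Aarav ∩ Yara: 11:00-13:15, 14:15-14:30, 15:30-17:00.
The first common window of at least 30 minutes is 11:00-13:15, so the earliest start is 11:00.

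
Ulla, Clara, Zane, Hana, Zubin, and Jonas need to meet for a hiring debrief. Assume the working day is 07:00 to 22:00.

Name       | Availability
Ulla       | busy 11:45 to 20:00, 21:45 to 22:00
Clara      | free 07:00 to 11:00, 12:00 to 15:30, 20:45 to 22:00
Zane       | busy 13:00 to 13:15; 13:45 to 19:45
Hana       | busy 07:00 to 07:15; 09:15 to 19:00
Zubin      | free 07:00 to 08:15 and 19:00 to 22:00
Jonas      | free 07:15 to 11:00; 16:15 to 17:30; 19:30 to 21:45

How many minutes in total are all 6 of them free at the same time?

120

Ulla free: 07:00-11:45, 20:00-21:45 (invert busy blocks within the working day).
Clara free: 07:00-11:00, 12:00-15:30, 20:45-22:00.
Zane free: 07:00-13:00, 13:15-13:45, 19:45-22:00 (invert busy blocks within the working day).
Hana free: 07:15-09:15, 19:00-22:00 (invert busy blocks within the working day).
Zubin free: 07:00-08:15, 19:00-22:00.
Jonas free: 07:15-11:00, 16:15-17:30, 19:30-21:45.
Ulla ∩ Clara: 07:00-11:00, 20:45-21:45.
Ulla ∩ Clara ∩ Zane: 07:00-11:00, 20:45-21:45.
Ulla ∩ Clara ∩ Zane ∩ Hana: 07:15-09:15, 20:45-21:45.
Ulla ∩ Clara ∩ Zane ∩ Hana ∩ Zubin: 07:15-08:15, 20:45-21:45.
Ulla ∩ Clara ∩ Zane ∩ Hana ∩ Zubin ∩ Jonas: 07:15-08:15, 20:45-21:45.
Summing the common windows: 60 + 60 = 120 minutes.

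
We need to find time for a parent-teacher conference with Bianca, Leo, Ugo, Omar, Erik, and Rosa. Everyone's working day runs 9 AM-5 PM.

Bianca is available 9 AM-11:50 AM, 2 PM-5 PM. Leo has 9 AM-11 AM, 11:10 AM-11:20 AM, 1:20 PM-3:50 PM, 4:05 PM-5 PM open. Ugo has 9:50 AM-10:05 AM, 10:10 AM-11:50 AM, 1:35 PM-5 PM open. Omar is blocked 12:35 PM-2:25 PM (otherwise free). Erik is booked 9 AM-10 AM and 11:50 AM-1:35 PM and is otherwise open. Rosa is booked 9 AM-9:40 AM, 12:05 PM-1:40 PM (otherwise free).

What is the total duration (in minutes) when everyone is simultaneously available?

205

Bianca free: 09:00-11:50, 14:00-17:00.
Leo free: 09:00-11:00, 11:10-11:20, 13:20-15:50, 16:05-17:00.
Ugo free: 09:50-10:05, 10:10-11:50, 13:35-17:00.
Omar free: 09:00-12:35, 14:25-17:00 (invert busy blocks within the working day).
Erik free: 10:00-11:50, 13:35-17:00 (invert busy blocks within the working day).
Rosa free: 09:40-12:05, 13:40-17:00 (invert busy blocks within the working day).
Bianca ∩ Leo: 09:00-11:00, 11:10-11:20, 14:00-15:50, 16:05-17:00.
Bianca ∩ Leo ∩ Ugo: 09:50-10:05, 10:10-11:00, 11:10-11:20, 14:00-15:50, 16:05-17:00.
Bianca ∩ Leo ∩ Ugo ∩ Omar: 09:50-10:05, 10:10-11:00, 11:10-11:20, 14:25-15:50, 16:05-17:00.
Bianca ∩ Leo ∩ Ugo ∩ Omar ∩ Erik: 10:00-10:05, 10:10-11:00, 11:10-11:20, 14:25-15:50, 16:05-17:00.
Bianca ∩ Leo ∩ Ugo ∩ Omar ∩ Erik ∩ Rosa: 10:00-10:05, 10:10-11:00, 11:10-11:20, 14:25-15:50, 16:05-17:00.
Summing the common windows: 5 + 50 + 10 + 85 + 55 = 205 minutes.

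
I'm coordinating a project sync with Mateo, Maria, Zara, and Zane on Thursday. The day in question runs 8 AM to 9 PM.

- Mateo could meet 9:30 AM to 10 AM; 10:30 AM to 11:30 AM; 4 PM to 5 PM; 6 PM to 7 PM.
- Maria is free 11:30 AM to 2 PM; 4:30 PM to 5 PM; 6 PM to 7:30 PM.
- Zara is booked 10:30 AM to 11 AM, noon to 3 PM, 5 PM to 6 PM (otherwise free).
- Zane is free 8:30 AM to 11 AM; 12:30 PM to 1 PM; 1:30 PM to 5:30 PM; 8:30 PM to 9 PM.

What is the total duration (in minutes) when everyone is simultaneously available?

30

Mateo free: 09:30-10:00, 10:30-11:30, 16:00-17:00, 18:00-19:00.
Maria free: 11:30-14:00, 16:30-17:00, 18:00-19:30.
Zara free: 08:00-10:30, 11:00-12:00, 15:00-17:00, 18:00-21:00 (invert busy blocks within the working day).
Zane free: 08:30-11:00, 12:30-13:00, 13:30-17:30, 20:30-21:00.
Mateo ∩ Maria: 16:30-17:00, 18:00-19:00.
Mateo ∩ Maria ∩ Zara: 16:30-17:00, 18:00-19:00.
Mateo ∩ Maria ∩ Zara ∩ Zane: 16:30-17:00.
So the common availability across everyone is 16:30-17:00.
That's a single block of 30 minutes.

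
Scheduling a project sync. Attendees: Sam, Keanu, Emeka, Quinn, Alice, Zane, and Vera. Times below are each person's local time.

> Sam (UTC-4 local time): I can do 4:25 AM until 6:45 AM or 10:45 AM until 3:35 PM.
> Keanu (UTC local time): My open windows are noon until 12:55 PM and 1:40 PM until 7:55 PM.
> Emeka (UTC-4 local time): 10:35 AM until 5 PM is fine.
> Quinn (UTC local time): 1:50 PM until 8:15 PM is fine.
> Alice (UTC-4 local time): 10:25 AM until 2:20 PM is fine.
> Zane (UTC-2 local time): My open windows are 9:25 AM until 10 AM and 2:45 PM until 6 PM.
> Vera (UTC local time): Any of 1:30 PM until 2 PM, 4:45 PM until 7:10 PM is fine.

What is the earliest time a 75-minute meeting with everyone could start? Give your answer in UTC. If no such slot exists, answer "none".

16:45

Sam in UTC: 08:25-10:45, 14:45-19:35 (add 4h to convert from UTC-4).
Keanu in UTC: 12:00-12:55, 13:40-19:55.
Emeka in UTC: 14:35-21:00 (add 4h to convert from UTC-4).
Quinn in UTC: 13:50-20:15.
Alice in UTC: 14:25-18:20 (add 4h to convert from UTC-4).
Zane in UTC: 11:25-12:00, 16:45-20:00 (add 2h to convert from UTC-2).
Vera in UTC: 13:30-14:00, 16:45-19:10.
Sam ∩ Keanu: 14:45-19:35.
Sam ∩ Keanu ∩ Emeka: 14:45-19:35.
Sam ∩ Keanu ∩ Emeka ∩ Quinn: 14:45-19:35.
Sam ∩ Keanu ∩ Emeka ∩ Quinn ∩ Alice: 14:45-18:20.
Sam ∩ Keanu ∩ Emeka ∩ Quinn ∩ Alice ∩ Zane: 16:45-18:20.
Sam ∩ Keanu ∩ Emeka ∩ Quinn ∩ Alice ∩ Zane ∩ Vera: 16:45-18:20.
The first common window of at least 75 minutes is 16:45-18:20, so the earliest start is 16:45.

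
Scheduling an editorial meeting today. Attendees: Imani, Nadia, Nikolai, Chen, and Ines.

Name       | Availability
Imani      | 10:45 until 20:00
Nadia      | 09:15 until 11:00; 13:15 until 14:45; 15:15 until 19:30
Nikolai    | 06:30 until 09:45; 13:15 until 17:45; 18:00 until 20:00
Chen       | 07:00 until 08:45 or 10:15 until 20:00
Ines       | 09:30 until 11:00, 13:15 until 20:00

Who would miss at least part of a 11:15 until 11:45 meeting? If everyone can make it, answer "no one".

Imani: free for 11:15-11:45. Nadia: not fully free for 11:15-11:45. Nikolai: not fully free for 11:15-11:45. Chen: free for 11:15-11:45. Ines: not fully free for 11:15-11:45.

Ines, Nadia, Nikolai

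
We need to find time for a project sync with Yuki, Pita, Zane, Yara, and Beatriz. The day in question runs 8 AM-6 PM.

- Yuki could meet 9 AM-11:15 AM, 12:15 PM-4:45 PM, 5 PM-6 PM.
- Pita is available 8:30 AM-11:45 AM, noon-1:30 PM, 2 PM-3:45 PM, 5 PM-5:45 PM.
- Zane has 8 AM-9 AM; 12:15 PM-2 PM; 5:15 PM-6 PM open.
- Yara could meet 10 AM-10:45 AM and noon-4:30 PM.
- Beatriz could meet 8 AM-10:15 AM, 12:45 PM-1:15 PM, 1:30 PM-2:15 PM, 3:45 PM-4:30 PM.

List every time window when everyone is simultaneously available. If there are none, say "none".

12:45-13:15

Yuki ∩ Pita: 09:00-11:15, 12:15-13:30, 14:00-15:45, 17:00-17:45.
Yuki ∩ Pita ∩ Zane: 12:15-13:30, 17:15-17:45.
Yuki ∩ Pita ∩ Zane ∩ Yara: 12:15-13:30.
Yuki ∩ Pita ∩ Zane ∩ Yara ∩ Beatriz: 12:45-13:15.
So the common availability across everyone is 12:45-13:15.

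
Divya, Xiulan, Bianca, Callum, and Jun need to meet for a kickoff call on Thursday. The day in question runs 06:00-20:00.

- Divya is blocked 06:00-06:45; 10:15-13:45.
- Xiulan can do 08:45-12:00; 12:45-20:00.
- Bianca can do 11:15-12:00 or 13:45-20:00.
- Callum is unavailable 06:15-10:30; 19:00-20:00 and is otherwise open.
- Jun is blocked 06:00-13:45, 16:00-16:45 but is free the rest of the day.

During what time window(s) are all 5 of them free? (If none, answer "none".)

Divya free: 06:45-10:15, 13:45-20:00 (invert busy blocks within the working day).
Xiulan free: 08:45-12:00, 12:45-20:00.
Bianca free: 11:15-12:00, 13:45-20:00.
Callum free: 06:00-06:15, 10:30-19:00 (invert busy blocks within the working day).
Jun free: 13:45-16:00, 16:45-20:00 (invert busy blocks within the working day).
Divya ∩ Xiulan: 08:45-10:15, 13:45-20:00.
Divya ∩ Xiulan ∩ Bianca: 13:45-20:00.
Divya ∩ Xiulan ∩ Bianca ∩ Callum: 13:45-19:00.
Divya ∩ Xiulan ∩ Bianca ∩ Callum ∩ Jun: 13:45-16:00, 16:45-19:00.

13:45-16:00, 16:45-19:00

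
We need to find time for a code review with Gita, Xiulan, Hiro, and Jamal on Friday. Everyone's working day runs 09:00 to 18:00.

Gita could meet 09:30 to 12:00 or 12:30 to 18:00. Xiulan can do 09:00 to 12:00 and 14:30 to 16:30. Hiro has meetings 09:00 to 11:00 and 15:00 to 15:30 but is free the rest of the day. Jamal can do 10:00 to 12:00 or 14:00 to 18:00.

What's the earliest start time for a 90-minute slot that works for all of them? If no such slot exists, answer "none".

none

Gita free: 09:30-12:00, 12:30-18:00.
Xiulan free: 09:00-12:00, 14:30-16:30.
Hiro free: 11:00-15:00, 15:30-18:00 (invert busy blocks within the working day).
Jamal free: 10:00-12:00, 14:00-18:00.
Gita ∩ Xiulan: 09:30-12:00, 14:30-16:30.
Gita ∩ Xiulan ∩ Hiro: 11:00-12:00, 14:30-15:00, 15:30-16:30.
Gita ∩ Xiulan ∩ Hiro ∩ Jamal: 11:00-12:00, 14:30-15:00, 15:30-16:30.
No common window is at least 90 minutes long.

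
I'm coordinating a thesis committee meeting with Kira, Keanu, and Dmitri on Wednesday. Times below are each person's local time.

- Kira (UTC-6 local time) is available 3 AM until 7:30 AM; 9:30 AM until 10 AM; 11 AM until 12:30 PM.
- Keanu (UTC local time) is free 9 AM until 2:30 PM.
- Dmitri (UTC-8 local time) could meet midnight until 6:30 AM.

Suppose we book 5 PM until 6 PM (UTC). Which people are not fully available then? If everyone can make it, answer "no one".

Kira in UTC: 09:00-13:30, 15:30-16:00, 17:00-18:30 (add 6h to convert from UTC-6).
Keanu in UTC: 09:00-14:30.
Dmitri in UTC: 08:00-14:30 (add 8h to convert from UTC-8).
Kira: free for 17:00-18:00. Keanu: not fully free for 17:00-18:00. Dmitri: not fully free for 17:00-18:00.

Dmitri, Keanu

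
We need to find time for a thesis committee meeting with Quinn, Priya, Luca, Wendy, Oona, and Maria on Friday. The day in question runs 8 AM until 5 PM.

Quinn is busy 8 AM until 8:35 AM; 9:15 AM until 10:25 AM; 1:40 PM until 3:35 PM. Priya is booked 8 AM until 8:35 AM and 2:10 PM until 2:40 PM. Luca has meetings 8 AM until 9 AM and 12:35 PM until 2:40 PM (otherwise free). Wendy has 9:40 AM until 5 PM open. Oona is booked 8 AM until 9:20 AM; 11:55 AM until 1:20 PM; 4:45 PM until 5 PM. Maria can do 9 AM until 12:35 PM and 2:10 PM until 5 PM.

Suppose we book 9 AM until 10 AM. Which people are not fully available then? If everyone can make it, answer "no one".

Oona, Quinn, Wendy

Quinn free: 08:35-09:15, 10:25-13:40, 15:35-17:00 (invert busy blocks within the working day).
Priya free: 08:35-14:10, 14:40-17:00 (invert busy blocks within the working day).
Luca free: 09:00-12:35, 14:40-17:00 (invert busy blocks within the working day).
Wendy free: 09:40-17:00.
Oona free: 09:20-11:55, 13:20-16:45 (invert busy blocks within the working day).
Maria free: 09:00-12:35, 14:10-17:00.
Quinn: not fully free for 09:00-10:00. Priya: free for 09:00-10:00. Luca: free for 09:00-10:00. Wendy: not fully free for 09:00-10:00. Oona: not fully free for 09:00-10:00. Maria: free for 09:00-10:00.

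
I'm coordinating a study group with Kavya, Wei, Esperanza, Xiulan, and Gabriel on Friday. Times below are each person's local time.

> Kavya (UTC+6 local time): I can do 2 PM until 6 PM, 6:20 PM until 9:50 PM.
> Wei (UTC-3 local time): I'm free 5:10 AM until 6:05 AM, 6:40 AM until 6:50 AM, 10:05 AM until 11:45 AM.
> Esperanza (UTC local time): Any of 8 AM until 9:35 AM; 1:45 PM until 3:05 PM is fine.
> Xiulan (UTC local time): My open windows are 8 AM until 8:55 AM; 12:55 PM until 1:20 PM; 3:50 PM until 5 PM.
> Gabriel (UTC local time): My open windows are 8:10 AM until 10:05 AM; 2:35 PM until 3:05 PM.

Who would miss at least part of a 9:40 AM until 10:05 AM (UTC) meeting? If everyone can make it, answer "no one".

Kavya in UTC: 08:00-12:00, 12:20-15:50 (subtract 6h to convert from UTC+6).
Wei in UTC: 08:10-09:05, 09:40-09:50, 13:05-14:45 (add 3h to convert from UTC-3).
Esperanza in UTC: 08:00-09:35, 13:45-15:05.
Xiulan in UTC: 08:00-08:55, 12:55-13:20, 15:50-17:00.
Gabriel in UTC: 08:10-10:05, 14:35-15:05.
Kavya: free for 09:40-10:05. Wei: not fully free for 09:40-10:05. Esperanza: not fully free for 09:40-10:05. Xiulan: not fully free for 09:40-10:05. Gabriel: free for 09:40-10:05.

Esperanza, Wei, Xiulan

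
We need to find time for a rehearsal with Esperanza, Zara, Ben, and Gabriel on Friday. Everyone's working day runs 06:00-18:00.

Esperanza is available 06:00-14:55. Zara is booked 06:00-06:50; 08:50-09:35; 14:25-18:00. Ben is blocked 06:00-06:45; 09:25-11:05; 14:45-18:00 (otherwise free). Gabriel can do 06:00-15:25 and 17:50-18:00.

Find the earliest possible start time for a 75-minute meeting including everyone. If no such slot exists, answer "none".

06:50

Esperanza free: 06:00-14:55.
Zara free: 06:50-08:50, 09:35-14:25 (invert busy blocks within the working day).
Ben free: 06:45-09:25, 11:05-14:45 (invert busy blocks within the working day).
Gabriel free: 06:00-15:25, 17:50-18:00.
Esperanza ∩ Zara: 06:50-08:50, 09:35-14:25.
Esperanza ∩ Zara ∩ Ben: 06:50-08:50, 11:05-14:25.
Esperanza ∩ Zara ∩ Ben ∩ Gabriel: 06:50-08:50, 11:05-14:25.
The first common window of at least 75 minutes is 06:50-08:50, so the earliest start is 06:50.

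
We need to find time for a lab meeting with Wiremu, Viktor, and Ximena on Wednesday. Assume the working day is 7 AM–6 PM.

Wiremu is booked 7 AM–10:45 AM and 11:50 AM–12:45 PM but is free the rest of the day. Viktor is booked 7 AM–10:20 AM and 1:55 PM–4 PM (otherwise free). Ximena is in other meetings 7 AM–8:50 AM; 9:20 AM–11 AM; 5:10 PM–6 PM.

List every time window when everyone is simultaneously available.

Wiremu free: 10:45-11:50, 12:45-18:00 (invert busy blocks within the working day).
Viktor free: 10:20-13:55, 16:00-18:00 (invert busy blocks within the working day).
Ximena free: 08:50-09:20, 11:00-17:10 (invert busy blocks within the working day).
Wiremu ∩ Viktor: 10:45-11:50, 12:45-13:55, 16:00-18:00.
Wiremu ∩ Viktor ∩ Ximena: 11:00-11:50, 12:45-13:55, 16:00-17:10.

11:00-11:50, 12:45-13:55, 16:00-17:10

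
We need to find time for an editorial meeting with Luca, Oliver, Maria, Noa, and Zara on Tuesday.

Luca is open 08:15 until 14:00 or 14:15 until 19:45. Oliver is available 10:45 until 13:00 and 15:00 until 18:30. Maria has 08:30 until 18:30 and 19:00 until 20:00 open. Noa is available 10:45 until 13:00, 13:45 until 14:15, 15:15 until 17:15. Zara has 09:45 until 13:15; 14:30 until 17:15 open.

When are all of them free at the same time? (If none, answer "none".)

Luca ∩ Oliver: 10:45-13:00, 15:00-18:30.
Luca ∩ Oliver ∩ Maria: 10:45-13:00, 15:00-18:30.
Luca ∩ Oliver ∩ Maria ∩ Noa: 10:45-13:00, 15:15-17:15.
Luca ∩ Oliver ∩ Maria ∩ Noa ∩ Zara: 10:45-13:00, 15:15-17:15.
So the common availability across everyone is 10:45-13:00, 15:15-17:15.

10:45-13:00, 15:15-17:15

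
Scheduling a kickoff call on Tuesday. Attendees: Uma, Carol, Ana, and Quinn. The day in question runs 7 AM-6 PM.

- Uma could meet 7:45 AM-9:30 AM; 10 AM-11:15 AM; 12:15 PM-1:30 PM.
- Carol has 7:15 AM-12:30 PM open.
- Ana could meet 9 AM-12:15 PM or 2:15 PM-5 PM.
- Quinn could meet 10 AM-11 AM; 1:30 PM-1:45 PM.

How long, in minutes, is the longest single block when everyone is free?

60

Uma ∩ Carol: 07:45-09:30, 10:00-11:15, 12:15-12:30.
Uma ∩ Carol ∩ Ana: 09:00-09:30, 10:00-11:15.
Uma ∩ Carol ∩ Ana ∩ Quinn: 10:00-11:00.
The longest is 10:00-11:00 at 60 minutes.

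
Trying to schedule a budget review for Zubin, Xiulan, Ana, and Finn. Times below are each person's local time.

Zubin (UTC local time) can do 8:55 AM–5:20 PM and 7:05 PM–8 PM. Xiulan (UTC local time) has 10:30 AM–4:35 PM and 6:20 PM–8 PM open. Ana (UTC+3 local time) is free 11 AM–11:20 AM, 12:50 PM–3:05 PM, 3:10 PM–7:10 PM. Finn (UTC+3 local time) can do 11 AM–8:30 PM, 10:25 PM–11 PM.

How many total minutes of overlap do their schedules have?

Zubin in UTC: 08:55-17:20, 19:05-20:00.
Xiulan in UTC: 10:30-16:35, 18:20-20:00.
Ana in UTC: 08:00-08:20, 09:50-12:05, 12:10-16:10 (subtract 3h to convert from UTC+3).
Finn in UTC: 08:00-17:30, 19:25-20:00 (subtract 3h to convert from UTC+3).
Zubin ∩ Xiulan: 10:30-16:35, 19:05-20:00.
Zubin ∩ Xiulan ∩ Ana: 10:30-12:05, 12:10-16:10.
Zubin ∩ Xiulan ∩ Ana ∩ Finn: 10:30-12:05, 12:10-16:10.
Summing the common windows: 95 + 240 = 335 minutes.

335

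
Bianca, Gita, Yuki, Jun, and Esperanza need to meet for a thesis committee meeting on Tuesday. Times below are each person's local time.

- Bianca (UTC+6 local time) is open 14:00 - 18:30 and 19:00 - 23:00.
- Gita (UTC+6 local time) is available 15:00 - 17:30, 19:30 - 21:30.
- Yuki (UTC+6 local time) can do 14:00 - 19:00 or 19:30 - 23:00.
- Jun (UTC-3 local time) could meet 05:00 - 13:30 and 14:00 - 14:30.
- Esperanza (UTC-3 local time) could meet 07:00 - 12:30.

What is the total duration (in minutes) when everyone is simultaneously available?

Bianca in UTC: 08:00-12:30, 13:00-17:00 (subtract 6h to convert from UTC+6).
Gita in UTC: 09:00-11:30, 13:30-15:30 (subtract 6h to convert from UTC+6).
Yuki in UTC: 08:00-13:00, 13:30-17:00 (subtract 6h to convert from UTC+6).
Jun in UTC: 08:00-16:30, 17:00-17:30 (add 3h to convert from UTC-3).
Esperanza in UTC: 10:00-15:30 (add 3h to convert from UTC-3).
Bianca ∩ Gita: 09:00-11:30, 13:30-15:30.
Bianca ∩ Gita ∩ Yuki: 09:00-11:30, 13:30-15:30.
Bianca ∩ Gita ∩ Yuki ∩ Jun: 09:00-11:30, 13:30-15:30.
Bianca ∩ Gita ∩ Yuki ∩ Jun ∩ Esperanza: 10:00-11:30, 13:30-15:30.
Summing the common windows: 90 + 120 = 210 minutes.

210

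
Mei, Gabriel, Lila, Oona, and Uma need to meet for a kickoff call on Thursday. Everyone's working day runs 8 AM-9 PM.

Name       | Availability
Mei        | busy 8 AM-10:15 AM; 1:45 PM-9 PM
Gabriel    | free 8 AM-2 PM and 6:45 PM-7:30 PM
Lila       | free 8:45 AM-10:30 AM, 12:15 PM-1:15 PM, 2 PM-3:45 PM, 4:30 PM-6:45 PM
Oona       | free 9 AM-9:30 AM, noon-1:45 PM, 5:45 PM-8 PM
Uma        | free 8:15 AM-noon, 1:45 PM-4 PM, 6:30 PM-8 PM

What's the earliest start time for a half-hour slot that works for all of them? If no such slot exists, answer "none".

none

Mei free: 10:15-13:45 (invert busy blocks within the working day).
Gabriel free: 08:00-14:00, 18:45-19:30.
Lila free: 08:45-10:30, 12:15-13:15, 14:00-15:45, 16:30-18:45.
Oona free: 09:00-09:30, 12:00-13:45, 17:45-20:00.
Uma free: 08:15-12:00, 13:45-16:00, 18:30-20:00.
Mei ∩ Gabriel: 10:15-13:45.
Mei ∩ Gabriel ∩ Lila: 10:15-10:30, 12:15-13:15.
Mei ∩ Gabriel ∩ Lila ∩ Oona: 12:15-13:15.
Mei ∩ Gabriel ∩ Lila ∩ Oona ∩ Uma: ∅.
There is no time when everyone is free.
No common window is at least 30 minutes long.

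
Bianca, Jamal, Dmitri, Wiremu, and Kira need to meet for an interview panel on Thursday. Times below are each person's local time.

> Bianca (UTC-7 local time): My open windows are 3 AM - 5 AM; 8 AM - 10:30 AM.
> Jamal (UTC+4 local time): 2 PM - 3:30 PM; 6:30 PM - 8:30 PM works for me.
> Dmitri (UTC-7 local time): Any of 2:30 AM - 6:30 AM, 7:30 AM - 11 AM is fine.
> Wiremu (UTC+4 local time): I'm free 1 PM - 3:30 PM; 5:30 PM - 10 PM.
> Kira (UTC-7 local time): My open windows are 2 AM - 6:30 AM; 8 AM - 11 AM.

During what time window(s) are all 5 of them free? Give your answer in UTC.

Bianca in UTC: 10:00-12:00, 15:00-17:30 (add 7h to convert from UTC-7).
Jamal in UTC: 10:00-11:30, 14:30-16:30 (subtract 4h to convert from UTC+4).
Dmitri in UTC: 09:30-13:30, 14:30-18:00 (add 7h to convert from UTC-7).
Wiremu in UTC: 09:00-11:30, 13:30-18:00 (subtract 4h to convert from UTC+4).
Kira in UTC: 09:00-13:30, 15:00-18:00 (add 7h to convert from UTC-7).
Bianca ∩ Jamal: 10:00-11:30, 15:00-16:30.
Bianca ∩ Jamal ∩ Dmitri: 10:00-11:30, 15:00-16:30.
Bianca ∩ Jamal ∩ Dmitri ∩ Wiremu: 10:00-11:30, 15:00-16:30.
Bianca ∩ Jamal ∩ Dmitri ∩ Wiremu ∩ Kira: 10:00-11:30, 15:00-16:30.

10:00-11:30, 15:00-16:30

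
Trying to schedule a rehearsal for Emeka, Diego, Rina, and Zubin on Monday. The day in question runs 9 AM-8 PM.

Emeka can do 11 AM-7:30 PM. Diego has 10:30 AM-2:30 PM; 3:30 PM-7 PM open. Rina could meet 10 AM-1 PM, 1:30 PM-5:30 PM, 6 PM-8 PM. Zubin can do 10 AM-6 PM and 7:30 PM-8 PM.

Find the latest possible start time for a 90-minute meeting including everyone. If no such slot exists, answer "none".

Emeka ∩ Diego: 11:00-14:30, 15:30-19:00.
Emeka ∩ Diego ∩ Rina: 11:00-13:00, 13:30-14:30, 15:30-17:30, 18:00-19:00.
Emeka ∩ Diego ∩ Rina ∩ Zubin: 11:00-13:00, 13:30-14:30, 15:30-17:30.
The last common window of at least 90 minutes is 15:30-17:30; a 90-minute meeting can start as late as 16:00 and still end by 17:30.

16:00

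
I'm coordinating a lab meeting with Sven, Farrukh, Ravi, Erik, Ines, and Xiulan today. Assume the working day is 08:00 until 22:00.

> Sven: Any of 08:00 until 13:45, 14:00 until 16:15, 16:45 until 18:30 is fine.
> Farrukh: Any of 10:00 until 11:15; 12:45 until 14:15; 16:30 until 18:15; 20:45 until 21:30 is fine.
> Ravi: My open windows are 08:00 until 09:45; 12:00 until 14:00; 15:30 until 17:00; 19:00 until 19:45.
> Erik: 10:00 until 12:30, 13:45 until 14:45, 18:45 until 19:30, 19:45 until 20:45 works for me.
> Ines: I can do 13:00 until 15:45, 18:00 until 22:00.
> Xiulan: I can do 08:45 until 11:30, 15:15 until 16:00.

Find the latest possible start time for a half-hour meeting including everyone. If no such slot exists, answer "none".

Sven ∩ Farrukh: 10:00-11:15, 12:45-13:45, 14:00-14:15, 16:45-18:15.
Sven ∩ Farrukh ∩ Ravi: 12:45-13:45, 16:45-17:00.
Sven ∩ Farrukh ∩ Ravi ∩ Erik: ∅.
Sven ∩ Farrukh ∩ Ravi ∩ Erik ∩ Ines: ∅.
Sven ∩ Farrukh ∩ Ravi ∩ Erik ∩ Ines ∩ Xiulan: ∅.
There is no time when everyone is free.
No common window is at least 30 minutes long.

none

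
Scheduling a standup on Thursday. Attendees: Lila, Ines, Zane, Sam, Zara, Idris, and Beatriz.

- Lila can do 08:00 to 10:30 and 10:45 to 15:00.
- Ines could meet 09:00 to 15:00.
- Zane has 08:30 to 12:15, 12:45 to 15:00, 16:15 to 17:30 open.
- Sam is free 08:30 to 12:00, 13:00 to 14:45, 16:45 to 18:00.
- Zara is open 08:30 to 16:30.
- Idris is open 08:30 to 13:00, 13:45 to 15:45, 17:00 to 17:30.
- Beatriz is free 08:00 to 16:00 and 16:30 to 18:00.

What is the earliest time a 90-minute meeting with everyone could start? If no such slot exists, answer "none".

09:00

Lila ∩ Ines: 09:00-10:30, 10:45-15:00.
Lila ∩ Ines ∩ Zane: 09:00-10:30, 10:45-12:15, 12:45-15:00.
Lila ∩ Ines ∩ Zane ∩ Sam: 09:00-10:30, 10:45-12:00, 13:00-14:45.
Lila ∩ Ines ∩ Zane ∩ Sam ∩ Zara: 09:00-10:30, 10:45-12:00, 13:00-14:45.
Lila ∩ Ines ∩ Zane ∩ Sam ∩ Zara ∩ Idris: 09:00-10:30, 10:45-12:00, 13:45-14:45.
Lila ∩ Ines ∩ Zane ∩ Sam ∩ Zara ∩ Idris ∩ Beatriz: 09:00-10:30, 10:45-12:00, 13:45-14:45.
The first common window of at least 90 minutes is 09:00-10:30, so the earliest start is 09:00.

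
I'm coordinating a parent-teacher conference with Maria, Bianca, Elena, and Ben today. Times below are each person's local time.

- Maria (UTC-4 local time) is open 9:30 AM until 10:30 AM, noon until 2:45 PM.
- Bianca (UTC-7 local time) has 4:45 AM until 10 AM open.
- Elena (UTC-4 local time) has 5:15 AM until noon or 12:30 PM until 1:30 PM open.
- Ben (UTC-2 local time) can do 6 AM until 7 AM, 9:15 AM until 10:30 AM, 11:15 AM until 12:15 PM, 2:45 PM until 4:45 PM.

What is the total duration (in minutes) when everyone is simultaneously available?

Maria in UTC: 13:30-14:30, 16:00-18:45 (add 4h to convert from UTC-4).
Bianca in UTC: 11:45-17:00 (add 7h to convert from UTC-7).
Elena in UTC: 09:15-16:00, 16:30-17:30 (add 4h to convert from UTC-4).
Ben in UTC: 08:00-09:00, 11:15-12:30, 13:15-14:15, 16:45-18:45 (add 2h to convert from UTC-2).
Maria ∩ Bianca: 13:30-14:30, 16:00-17:00.
Maria ∩ Bianca ∩ Elena: 13:30-14:30, 16:30-17:00.
Maria ∩ Bianca ∩ Elena ∩ Ben: 13:30-14:15, 16:45-17:00.
Those are the intersection windows.
Summing the common windows: 45 + 15 = 60 minutes.

60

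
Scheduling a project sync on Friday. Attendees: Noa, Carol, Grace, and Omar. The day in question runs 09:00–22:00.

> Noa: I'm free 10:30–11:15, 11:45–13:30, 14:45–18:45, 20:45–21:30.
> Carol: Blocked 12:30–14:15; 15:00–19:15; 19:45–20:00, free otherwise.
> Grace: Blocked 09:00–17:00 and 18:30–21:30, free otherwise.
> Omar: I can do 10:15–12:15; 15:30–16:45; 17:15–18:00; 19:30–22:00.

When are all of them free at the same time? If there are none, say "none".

Noa free: 10:30-11:15, 11:45-13:30, 14:45-18:45, 20:45-21:30.
Carol free: 09:00-12:30, 14:15-15:00, 19:15-19:45, 20:00-22:00 (invert busy blocks within the working day).
Grace free: 17:00-18:30, 21:30-22:00 (invert busy blocks within the working day).
Omar free: 10:15-12:15, 15:30-16:45, 17:15-18:00, 19:30-22:00.
Noa ∩ Carol: 10:30-11:15, 11:45-12:30, 14:45-15:00, 20:45-21:30.
Noa ∩ Carol ∩ Grace: ∅.
Noa ∩ Carol ∩ Grace ∩ Omar: ∅.
There is no time when everyone is free.

none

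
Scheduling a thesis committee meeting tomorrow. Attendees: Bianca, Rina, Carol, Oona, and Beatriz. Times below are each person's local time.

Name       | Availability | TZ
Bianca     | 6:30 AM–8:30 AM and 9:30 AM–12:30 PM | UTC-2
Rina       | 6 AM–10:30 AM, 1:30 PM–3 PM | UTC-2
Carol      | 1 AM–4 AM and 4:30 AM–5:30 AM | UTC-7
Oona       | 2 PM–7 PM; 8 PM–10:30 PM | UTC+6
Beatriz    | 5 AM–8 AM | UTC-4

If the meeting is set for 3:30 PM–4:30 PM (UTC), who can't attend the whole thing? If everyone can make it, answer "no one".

Beatriz, Bianca, Carol

Bianca in UTC: 08:30-10:30, 11:30-14:30 (add 2h to convert from UTC-2).
Rina in UTC: 08:00-12:30, 15:30-17:00 (add 2h to convert from UTC-2).
Carol in UTC: 08:00-11:00, 11:30-12:30 (add 7h to convert from UTC-7).
Oona in UTC: 08:00-13:00, 14:00-16:30 (subtract 6h to convert from UTC+6).
Beatriz in UTC: 09:00-12:00 (add 4h to convert from UTC-4).
Bianca: not fully free for 15:30-16:30. Rina: free for 15:30-16:30. Carol: not fully free for 15:30-16:30. Oona: free for 15:30-16:30. Beatriz: not fully free for 15:30-16:30.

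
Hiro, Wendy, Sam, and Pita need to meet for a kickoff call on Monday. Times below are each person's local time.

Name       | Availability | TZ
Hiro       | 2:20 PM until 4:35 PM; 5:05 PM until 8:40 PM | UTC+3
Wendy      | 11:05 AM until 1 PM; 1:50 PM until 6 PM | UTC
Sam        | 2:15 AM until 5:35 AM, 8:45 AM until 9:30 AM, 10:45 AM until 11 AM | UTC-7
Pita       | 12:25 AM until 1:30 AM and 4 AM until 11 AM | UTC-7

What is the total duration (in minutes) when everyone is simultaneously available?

Hiro in UTC: 11:20-13:35, 14:05-17:40 (subtract 3h to convert from UTC+3).
Wendy in UTC: 11:05-13:00, 13:50-18:00.
Sam in UTC: 09:15-12:35, 15:45-16:30, 17:45-18:00 (add 7h to convert from UTC-7).
Pita in UTC: 07:25-08:30, 11:00-18:00 (add 7h to convert from UTC-7).
Hiro ∩ Wendy: 11:20-13:00, 14:05-17:40.
Hiro ∩ Wendy ∩ Sam: 11:20-12:35, 15:45-16:30.
Hiro ∩ Wendy ∩ Sam ∩ Pita: 11:20-12:35, 15:45-16:30.
So the common availability across everyone is 11:20-12:35, 15:45-16:30.
Summing the common windows: 75 + 45 = 120 minutes.

120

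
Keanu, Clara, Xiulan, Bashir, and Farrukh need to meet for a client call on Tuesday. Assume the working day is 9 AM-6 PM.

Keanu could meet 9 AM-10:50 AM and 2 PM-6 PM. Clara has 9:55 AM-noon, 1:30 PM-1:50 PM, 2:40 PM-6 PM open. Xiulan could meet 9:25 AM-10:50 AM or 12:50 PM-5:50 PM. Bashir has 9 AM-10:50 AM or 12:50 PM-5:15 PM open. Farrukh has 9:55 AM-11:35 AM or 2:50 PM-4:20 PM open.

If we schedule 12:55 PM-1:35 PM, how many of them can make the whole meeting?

2

Xiulan and Bashir can make the full 12:55-13:35 slot — that's 2.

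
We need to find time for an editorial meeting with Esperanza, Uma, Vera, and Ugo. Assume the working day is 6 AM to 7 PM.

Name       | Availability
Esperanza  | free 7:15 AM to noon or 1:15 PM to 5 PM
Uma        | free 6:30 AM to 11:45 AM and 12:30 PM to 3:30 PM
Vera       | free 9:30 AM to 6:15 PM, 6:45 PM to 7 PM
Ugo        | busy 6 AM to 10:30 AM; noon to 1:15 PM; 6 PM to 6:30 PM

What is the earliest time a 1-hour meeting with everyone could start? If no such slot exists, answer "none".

10:30

Esperanza free: 07:15-12:00, 13:15-17:00.
Uma free: 06:30-11:45, 12:30-15:30.
Vera free: 09:30-18:15, 18:45-19:00.
Ugo free: 10:30-12:00, 13:15-18:00, 18:30-19:00 (invert busy blocks within the working day).
Esperanza ∩ Uma: 07:15-11:45, 13:15-15:30.
Esperanza ∩ Uma ∩ Vera: 09:30-11:45, 13:15-15:30.
Esperanza ∩ Uma ∩ Vera ∩ Ugo: 10:30-11:45, 13:15-15:30.
The first common window of at least 60 minutes is 10:30-11:45, so the earliest start is 10:30.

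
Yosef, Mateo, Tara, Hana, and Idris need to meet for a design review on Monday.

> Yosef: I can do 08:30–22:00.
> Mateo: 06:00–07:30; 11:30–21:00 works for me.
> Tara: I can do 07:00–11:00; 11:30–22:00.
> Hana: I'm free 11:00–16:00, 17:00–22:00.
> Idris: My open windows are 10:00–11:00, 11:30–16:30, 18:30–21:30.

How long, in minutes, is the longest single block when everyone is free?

270

Yosef ∩ Mateo: 11:30-21:00.
Yosef ∩ Mateo ∩ Tara: 11:30-21:00.
Yosef ∩ Mateo ∩ Tara ∩ Hana: 11:30-16:00, 17:00-21:00.
Yosef ∩ Mateo ∩ Tara ∩ Hana ∩ Idris: 11:30-16:00, 18:30-21:00.
Those are the intersection windows.
The longest is 11:30-16:00 at 270 minutes.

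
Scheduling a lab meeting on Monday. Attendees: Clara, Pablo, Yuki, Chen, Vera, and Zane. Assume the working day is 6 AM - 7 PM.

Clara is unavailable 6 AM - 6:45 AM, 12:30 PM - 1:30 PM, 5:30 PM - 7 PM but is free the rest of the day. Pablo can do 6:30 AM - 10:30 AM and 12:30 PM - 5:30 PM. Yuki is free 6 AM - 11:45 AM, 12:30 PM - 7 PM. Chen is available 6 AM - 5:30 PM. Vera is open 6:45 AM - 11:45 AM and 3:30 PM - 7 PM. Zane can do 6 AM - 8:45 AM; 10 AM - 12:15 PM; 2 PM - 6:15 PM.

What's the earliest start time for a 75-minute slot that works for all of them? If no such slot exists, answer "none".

06:45

Clara free: 06:45-12:30, 13:30-17:30 (invert busy blocks within the working day).
Pablo free: 06:30-10:30, 12:30-17:30.
Yuki free: 06:00-11:45, 12:30-19:00.
Chen free: 06:00-17:30.
Vera free: 06:45-11:45, 15:30-19:00.
Zane free: 06:00-08:45, 10:00-12:15, 14:00-18:15.
Clara ∩ Pablo: 06:45-10:30, 13:30-17:30.
Clara ∩ Pablo ∩ Yuki: 06:45-10:30, 13:30-17:30.
Clara ∩ Pablo ∩ Yuki ∩ Chen: 06:45-10:30, 13:30-17:30.
Clara ∩ Pablo ∩ Yuki ∩ Chen ∩ Vera: 06:45-10:30, 15:30-17:30.
Clara ∩ Pablo ∩ Yuki ∩ Chen ∩ Vera ∩ Zane: 06:45-08:45, 10:00-10:30, 15:30-17:30.
Those are the intersection windows.
The first common window of at least 75 minutes is 06:45-08:45, so the earliest start is 06:45.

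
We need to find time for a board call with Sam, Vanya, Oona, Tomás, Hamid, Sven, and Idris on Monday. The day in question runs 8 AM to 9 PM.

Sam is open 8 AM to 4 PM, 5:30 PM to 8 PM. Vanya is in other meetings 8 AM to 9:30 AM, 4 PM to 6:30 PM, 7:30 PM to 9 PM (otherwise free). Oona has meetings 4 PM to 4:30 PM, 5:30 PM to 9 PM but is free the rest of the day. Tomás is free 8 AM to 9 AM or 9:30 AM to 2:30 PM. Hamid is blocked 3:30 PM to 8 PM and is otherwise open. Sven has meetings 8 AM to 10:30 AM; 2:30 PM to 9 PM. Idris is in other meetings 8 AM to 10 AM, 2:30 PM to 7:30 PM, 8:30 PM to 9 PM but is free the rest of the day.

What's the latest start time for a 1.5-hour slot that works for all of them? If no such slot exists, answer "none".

13:00

Sam free: 08:00-16:00, 17:30-20:00.
Vanya free: 09:30-16:00, 18:30-19:30 (invert busy blocks within the working day).
Oona free: 08:00-16:00, 16:30-17:30 (invert busy blocks within the working day).
Tomás free: 08:00-09:00, 09:30-14:30.
Hamid free: 08:00-15:30, 20:00-21:00 (invert busy blocks within the working day).
Sven free: 10:30-14:30 (invert busy blocks within the working day).
Idris free: 10:00-14:30, 19:30-20:30 (invert busy blocks within the working day).
Sam ∩ Vanya: 09:30-16:00, 18:30-19:30.
Sam ∩ Vanya ∩ Oona: 09:30-16:00.
Sam ∩ Vanya ∩ Oona ∩ Tomás: 09:30-14:30.
Sam ∩ Vanya ∩ Oona ∩ Tomás ∩ Hamid: 09:30-14:30.
Sam ∩ Vanya ∩ Oona ∩ Tomás ∩ Hamid ∩ Sven: 10:30-14:30.
Sam ∩ Vanya ∩ Oona ∩ Tomás ∩ Hamid ∩ Sven ∩ Idris: 10:30-14:30.
The last common window of at least 90 minutes is 10:30-14:30; a 90-minute meeting can start as late as 13:00 and still end by 14:30.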